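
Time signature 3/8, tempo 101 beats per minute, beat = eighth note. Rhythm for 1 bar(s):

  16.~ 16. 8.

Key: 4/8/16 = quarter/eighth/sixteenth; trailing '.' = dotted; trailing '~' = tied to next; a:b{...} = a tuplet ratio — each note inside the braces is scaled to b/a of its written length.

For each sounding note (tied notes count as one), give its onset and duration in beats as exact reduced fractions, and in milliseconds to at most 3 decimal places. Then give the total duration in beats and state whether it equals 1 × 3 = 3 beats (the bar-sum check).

1) 0.0ms=0b +891.089ms=3/2b
2) 891.089ms=3/2b +891.089ms=3/2b
Σ=3b of 3 (101bpm 3/8) — PASS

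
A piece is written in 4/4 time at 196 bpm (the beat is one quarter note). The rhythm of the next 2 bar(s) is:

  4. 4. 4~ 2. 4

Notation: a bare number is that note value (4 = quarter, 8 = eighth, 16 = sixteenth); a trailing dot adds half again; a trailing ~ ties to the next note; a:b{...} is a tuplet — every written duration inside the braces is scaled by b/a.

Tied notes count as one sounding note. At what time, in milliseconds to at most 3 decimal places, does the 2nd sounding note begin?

1. 0.0ms @ 0 + 459.184ms (3/2)
2. 459.184ms @ 3/2 + 459.184ms (3/2)
3. 918.367ms @ 3 + 1224.49ms (4)
4. 2142.857ms @ 7 + 306.122ms (1)

note 2 onset = 3/2b = 459.184ms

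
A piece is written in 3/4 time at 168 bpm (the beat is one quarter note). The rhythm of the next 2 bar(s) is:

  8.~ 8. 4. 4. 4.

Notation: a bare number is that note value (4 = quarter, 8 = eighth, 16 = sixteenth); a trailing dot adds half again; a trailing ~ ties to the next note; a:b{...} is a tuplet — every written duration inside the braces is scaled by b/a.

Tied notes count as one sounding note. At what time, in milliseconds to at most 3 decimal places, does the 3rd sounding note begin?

note 3 onset = 3b = 1071.429ms

1. 0.0ms @ 0 + 535.714ms (3/2)
2. 535.714ms @ 3/2 + 535.714ms (3/2)
3. 1071.429ms @ 3 + 535.714ms (3/2)
4. 1607.143ms @ 9/2 + 535.714ms (3/2)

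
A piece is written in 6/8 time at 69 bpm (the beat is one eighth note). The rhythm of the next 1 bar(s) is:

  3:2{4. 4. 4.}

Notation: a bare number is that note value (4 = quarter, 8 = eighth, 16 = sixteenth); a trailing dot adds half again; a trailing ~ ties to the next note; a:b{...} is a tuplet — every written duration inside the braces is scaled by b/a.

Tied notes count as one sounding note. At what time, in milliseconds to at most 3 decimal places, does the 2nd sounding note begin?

1. 0.0ms @ 0 + 1739.13ms (2)
2. 1739.13ms @ 2 + 1739.13ms (2)
3. 3478.261ms @ 4 + 1739.13ms (2)

note 2 onset = 2b = 1739.13ms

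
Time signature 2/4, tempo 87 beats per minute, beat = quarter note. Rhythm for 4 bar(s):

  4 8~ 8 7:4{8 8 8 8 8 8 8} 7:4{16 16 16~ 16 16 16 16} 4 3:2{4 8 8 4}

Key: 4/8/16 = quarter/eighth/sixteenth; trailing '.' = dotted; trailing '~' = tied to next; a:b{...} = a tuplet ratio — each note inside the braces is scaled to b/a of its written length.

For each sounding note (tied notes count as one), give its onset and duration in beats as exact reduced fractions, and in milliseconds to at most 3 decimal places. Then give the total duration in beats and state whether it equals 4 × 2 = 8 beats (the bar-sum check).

1) 0.0ms=0b +689.655ms=1b
2) 689.655ms=1b +689.655ms=1b
3) 1379.31ms=2b +197.044ms=2/7b
4) 1576.355ms=16/7b +197.044ms=2/7b
5) 1773.399ms=18/7b +197.044ms=2/7b
6) 1970.443ms=20/7b +197.044ms=2/7b
7) 2167.488ms=22/7b +197.044ms=2/7b
8) 2364.532ms=24/7b +197.044ms=2/7b
9) 2561.576ms=26/7b +197.044ms=2/7b
10) 2758.621ms=4b +98.522ms=1/7b
11) 2857.143ms=29/7b +98.522ms=1/7b
12) 2955.665ms=30/7b +197.044ms=2/7b
13) 3152.709ms=32/7b +98.522ms=1/7b
14) 3251.232ms=33/7b +98.522ms=1/7b
15) 3349.754ms=34/7b +98.522ms=1/7b
16) 3448.276ms=5b +689.655ms=1b
17) 4137.931ms=6b +459.77ms=2/3b
18) 4597.701ms=20/3b +229.885ms=1/3b
19) 4827.586ms=7b +229.885ms=1/3b
20) 5057.471ms=22/3b +459.77ms=2/3b
Σ=8b of 8 (87bpm 2/4) — PASS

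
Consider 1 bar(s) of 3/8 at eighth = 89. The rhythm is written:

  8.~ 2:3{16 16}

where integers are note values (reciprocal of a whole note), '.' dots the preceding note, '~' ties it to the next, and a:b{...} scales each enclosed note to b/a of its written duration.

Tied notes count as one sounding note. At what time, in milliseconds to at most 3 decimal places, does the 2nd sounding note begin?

note 2 onset = 9/4b = 1516.854ms

1. 0.0ms @ 0 + 1516.854ms (9/4)
2. 1516.854ms @ 9/4 + 505.618ms (3/4)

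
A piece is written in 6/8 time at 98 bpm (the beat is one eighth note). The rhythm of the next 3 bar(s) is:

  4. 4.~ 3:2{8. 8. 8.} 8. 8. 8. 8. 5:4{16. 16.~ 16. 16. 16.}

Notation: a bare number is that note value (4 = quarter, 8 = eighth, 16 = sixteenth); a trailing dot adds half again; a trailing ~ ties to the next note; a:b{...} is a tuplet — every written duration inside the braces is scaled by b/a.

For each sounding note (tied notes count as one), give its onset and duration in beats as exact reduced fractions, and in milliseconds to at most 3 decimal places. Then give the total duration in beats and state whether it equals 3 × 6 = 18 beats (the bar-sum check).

1) 0.0ms=0b +1836.735ms=3b
2) 1836.735ms=3b +2448.98ms=4b
3) 4285.714ms=7b +612.245ms=1b
4) 4897.959ms=8b +612.245ms=1b
5) 5510.204ms=9b +918.367ms=3/2b
6) 6428.571ms=21/2b +918.367ms=3/2b
7) 7346.939ms=12b +918.367ms=3/2b
8) 8265.306ms=27/2b +918.367ms=3/2b
9) 9183.673ms=15b +367.347ms=3/5b
10) 9551.02ms=78/5b +734.694ms=6/5b
11) 10285.714ms=84/5b +367.347ms=3/5b
12) 10653.061ms=87/5b +367.347ms=3/5b
Σ=18b of 18 (98bpm 6/8) — PASS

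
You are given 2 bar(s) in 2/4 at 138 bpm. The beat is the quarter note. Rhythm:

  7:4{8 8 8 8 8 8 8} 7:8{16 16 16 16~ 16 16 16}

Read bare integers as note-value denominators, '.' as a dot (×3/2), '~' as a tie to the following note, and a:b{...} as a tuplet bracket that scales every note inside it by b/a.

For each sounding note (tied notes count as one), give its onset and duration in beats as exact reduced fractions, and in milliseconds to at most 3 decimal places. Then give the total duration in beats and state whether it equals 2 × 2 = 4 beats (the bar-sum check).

1) 0.0ms=0b +124.224ms=2/7b
2) 124.224ms=2/7b +124.224ms=2/7b
3) 248.447ms=4/7b +124.224ms=2/7b
4) 372.671ms=6/7b +124.224ms=2/7b
5) 496.894ms=8/7b +124.224ms=2/7b
6) 621.118ms=10/7b +124.224ms=2/7b
7) 745.342ms=12/7b +124.224ms=2/7b
8) 869.565ms=2b +124.224ms=2/7b
9) 993.789ms=16/7b +124.224ms=2/7b
10) 1118.012ms=18/7b +124.224ms=2/7b
11) 1242.236ms=20/7b +248.447ms=4/7b
12) 1490.683ms=24/7b +124.224ms=2/7b
13) 1614.907ms=26/7b +124.224ms=2/7b
Σ=4b of 4 (138bpm 2/4) — PASS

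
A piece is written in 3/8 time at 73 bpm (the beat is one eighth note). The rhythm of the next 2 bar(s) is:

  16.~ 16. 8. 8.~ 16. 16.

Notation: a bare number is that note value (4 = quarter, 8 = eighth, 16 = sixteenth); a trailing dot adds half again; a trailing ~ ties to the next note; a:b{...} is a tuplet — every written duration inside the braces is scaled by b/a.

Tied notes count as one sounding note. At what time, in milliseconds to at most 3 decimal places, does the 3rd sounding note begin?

note 3 onset = 3b = 2465.753ms

1. 0.0ms @ 0 + 1232.877ms (3/2)
2. 1232.877ms @ 3/2 + 1232.877ms (3/2)
3. 2465.753ms @ 3 + 1849.315ms (9/4)
4. 4315.068ms @ 21/4 + 616.438ms (3/4)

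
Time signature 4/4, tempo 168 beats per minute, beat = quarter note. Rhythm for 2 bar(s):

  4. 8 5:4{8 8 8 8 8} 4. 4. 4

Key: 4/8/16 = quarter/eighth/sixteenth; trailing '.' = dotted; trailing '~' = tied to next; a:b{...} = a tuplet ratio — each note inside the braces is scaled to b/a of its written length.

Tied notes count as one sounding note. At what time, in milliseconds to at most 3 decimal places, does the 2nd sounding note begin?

note 2 onset = 3/2b = 535.714ms

1. 0.0ms @ 0 + 535.714ms (3/2)
2. 535.714ms @ 3/2 + 178.571ms (1/2)
3. 714.286ms @ 2 + 142.857ms (2/5)
4. 857.143ms @ 12/5 + 142.857ms (2/5)
5. 1000.0ms @ 14/5 + 142.857ms (2/5)
6. 1142.857ms @ 16/5 + 142.857ms (2/5)
7. 1285.714ms @ 18/5 + 142.857ms (2/5)
8. 1428.571ms @ 4 + 535.714ms (3/2)
9. 1964.286ms @ 11/2 + 535.714ms (3/2)
10. 2500.0ms @ 7 + 357.143ms (1)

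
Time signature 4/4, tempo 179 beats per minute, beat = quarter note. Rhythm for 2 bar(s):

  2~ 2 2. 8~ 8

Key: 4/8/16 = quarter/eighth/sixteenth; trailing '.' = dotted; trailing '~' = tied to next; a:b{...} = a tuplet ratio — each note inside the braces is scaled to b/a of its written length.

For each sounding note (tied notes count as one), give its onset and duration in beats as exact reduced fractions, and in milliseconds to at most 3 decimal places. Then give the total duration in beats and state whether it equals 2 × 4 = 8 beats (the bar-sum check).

1) 0.0ms=0b +1340.782ms=4b
2) 1340.782ms=4b +1005.587ms=3b
3) 2346.369ms=7b +335.196ms=1b
Σ=8b of 8 (179bpm 4/4) — PASS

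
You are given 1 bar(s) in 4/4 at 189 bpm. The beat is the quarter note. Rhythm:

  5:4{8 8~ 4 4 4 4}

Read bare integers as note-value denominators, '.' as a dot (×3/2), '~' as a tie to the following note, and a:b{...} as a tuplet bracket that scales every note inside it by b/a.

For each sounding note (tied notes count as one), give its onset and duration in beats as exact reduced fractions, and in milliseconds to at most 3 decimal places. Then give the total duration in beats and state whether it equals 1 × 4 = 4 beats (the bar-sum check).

1) 0.0ms=0b +126.984ms=2/5b
2) 126.984ms=2/5b +380.952ms=6/5b
3) 507.937ms=8/5b +253.968ms=4/5b
4) 761.905ms=12/5b +253.968ms=4/5b
5) 1015.873ms=16/5b +253.968ms=4/5b
Σ=4b of 4 (189bpm 4/4) — PASS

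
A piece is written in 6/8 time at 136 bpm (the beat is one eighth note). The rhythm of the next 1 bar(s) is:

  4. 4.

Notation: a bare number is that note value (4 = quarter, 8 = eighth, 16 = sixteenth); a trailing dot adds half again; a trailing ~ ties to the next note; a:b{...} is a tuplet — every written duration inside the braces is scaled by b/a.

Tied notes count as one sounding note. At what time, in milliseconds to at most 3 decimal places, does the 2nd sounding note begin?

1. 0.0ms @ 0 + 1323.529ms (3)
2. 1323.529ms @ 3 + 1323.529ms (3)

note 2 onset = 3b = 1323.529ms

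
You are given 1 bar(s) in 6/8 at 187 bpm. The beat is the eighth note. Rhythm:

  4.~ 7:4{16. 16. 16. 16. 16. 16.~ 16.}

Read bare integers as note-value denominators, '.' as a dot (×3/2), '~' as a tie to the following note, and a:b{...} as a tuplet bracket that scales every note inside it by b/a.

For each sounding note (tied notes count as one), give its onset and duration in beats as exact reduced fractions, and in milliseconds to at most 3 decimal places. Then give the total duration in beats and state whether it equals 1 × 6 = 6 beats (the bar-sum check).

1) 0.0ms=0b +1100.076ms=24/7b
2) 1100.076ms=24/7b +137.51ms=3/7b
3) 1237.586ms=27/7b +137.51ms=3/7b
4) 1375.095ms=30/7b +137.51ms=3/7b
5) 1512.605ms=33/7b +137.51ms=3/7b
6) 1650.115ms=36/7b +275.019ms=6/7b
Σ=6b of 6 (187bpm 6/8) — PASS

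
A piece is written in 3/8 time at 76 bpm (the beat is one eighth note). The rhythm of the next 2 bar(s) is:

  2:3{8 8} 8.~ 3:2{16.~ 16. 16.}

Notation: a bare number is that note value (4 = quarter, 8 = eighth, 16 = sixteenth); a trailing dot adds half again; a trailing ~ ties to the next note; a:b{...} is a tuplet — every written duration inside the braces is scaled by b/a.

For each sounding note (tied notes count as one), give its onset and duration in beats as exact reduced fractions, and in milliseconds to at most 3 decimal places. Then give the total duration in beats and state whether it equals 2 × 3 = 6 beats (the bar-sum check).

1) 0.0ms=0b +1184.211ms=3/2b
2) 1184.211ms=3/2b +1184.211ms=3/2b
3) 2368.421ms=3b +1973.684ms=5/2b
4) 4342.105ms=11/2b +394.737ms=1/2b
Σ=6b of 6 (76bpm 3/8) — PASS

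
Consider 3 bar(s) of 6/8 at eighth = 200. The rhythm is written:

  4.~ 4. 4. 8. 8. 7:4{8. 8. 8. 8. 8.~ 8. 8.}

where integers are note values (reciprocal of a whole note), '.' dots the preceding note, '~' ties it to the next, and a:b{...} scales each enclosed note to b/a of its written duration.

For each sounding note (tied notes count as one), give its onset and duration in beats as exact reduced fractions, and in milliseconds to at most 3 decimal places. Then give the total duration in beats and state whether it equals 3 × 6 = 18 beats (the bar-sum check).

1) 0.0ms=0b +1800.0ms=6b
2) 1800.0ms=6b +900.0ms=3b
3) 2700.0ms=9b +450.0ms=3/2b
4) 3150.0ms=21/2b +450.0ms=3/2b
5) 3600.0ms=12b +257.143ms=6/7b
6) 3857.143ms=90/7b +257.143ms=6/7b
7) 4114.286ms=96/7b +257.143ms=6/7b
8) 4371.429ms=102/7b +257.143ms=6/7b
9) 4628.571ms=108/7b +514.286ms=12/7b
10) 5142.857ms=120/7b +257.143ms=6/7b
Σ=18b of 18 (200bpm 6/8) — PASS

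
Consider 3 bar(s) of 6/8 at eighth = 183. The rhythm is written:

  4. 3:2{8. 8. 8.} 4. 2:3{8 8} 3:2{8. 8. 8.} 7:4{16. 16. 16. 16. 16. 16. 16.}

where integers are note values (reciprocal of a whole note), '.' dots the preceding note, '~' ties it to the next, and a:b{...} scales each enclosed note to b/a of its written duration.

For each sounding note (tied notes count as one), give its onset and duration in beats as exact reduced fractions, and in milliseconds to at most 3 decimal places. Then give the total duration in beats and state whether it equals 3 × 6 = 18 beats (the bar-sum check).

1) 0.0ms=0b +983.607ms=3b
2) 983.607ms=3b +327.869ms=1b
3) 1311.475ms=4b +327.869ms=1b
4) 1639.344ms=5b +327.869ms=1b
5) 1967.213ms=6b +983.607ms=3b
6) 2950.82ms=9b +491.803ms=3/2b
7) 3442.623ms=21/2b +491.803ms=3/2b
8) 3934.426ms=12b +327.869ms=1b
9) 4262.295ms=13b +327.869ms=1b
10) 4590.164ms=14b +327.869ms=1b
11) 4918.033ms=15b +140.515ms=3/7b
12) 5058.548ms=108/7b +140.515ms=3/7b
13) 5199.063ms=111/7b +140.515ms=3/7b
14) 5339.578ms=114/7b +140.515ms=3/7b
15) 5480.094ms=117/7b +140.515ms=3/7b
16) 5620.609ms=120/7b +140.515ms=3/7b
17) 5761.124ms=123/7b +140.515ms=3/7b
Σ=18b of 18 (183bpm 6/8) — PASS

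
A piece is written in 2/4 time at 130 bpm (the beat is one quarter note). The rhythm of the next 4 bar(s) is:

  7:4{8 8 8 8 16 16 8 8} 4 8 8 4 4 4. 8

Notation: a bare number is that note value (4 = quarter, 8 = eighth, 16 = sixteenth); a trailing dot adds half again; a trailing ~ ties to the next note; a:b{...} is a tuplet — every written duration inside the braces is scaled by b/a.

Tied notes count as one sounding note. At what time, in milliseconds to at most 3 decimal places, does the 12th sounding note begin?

1. 0.0ms @ 0 + 131.868ms (2/7)
2. 131.868ms @ 2/7 + 131.868ms (2/7)
3. 263.736ms @ 4/7 + 131.868ms (2/7)
4. 395.604ms @ 6/7 + 131.868ms (2/7)
5. 527.473ms @ 8/7 + 65.934ms (1/7)
6. 593.407ms @ 9/7 + 65.934ms (1/7)
7. 659.341ms @ 10/7 + 131.868ms (2/7)
8. 791.209ms @ 12/7 + 131.868ms (2/7)
9. 923.077ms @ 2 + 461.538ms (1)
10. 1384.615ms @ 3 + 230.769ms (1/2)
11. 1615.385ms @ 7/2 + 230.769ms (1/2)
12. 1846.154ms @ 4 + 461.538ms (1)
13. 2307.692ms @ 5 + 461.538ms (1)
14. 2769.231ms @ 6 + 692.308ms (3/2)
15. 3461.538ms @ 15/2 + 230.769ms (1/2)

note 12 onset = 4b = 1846.154ms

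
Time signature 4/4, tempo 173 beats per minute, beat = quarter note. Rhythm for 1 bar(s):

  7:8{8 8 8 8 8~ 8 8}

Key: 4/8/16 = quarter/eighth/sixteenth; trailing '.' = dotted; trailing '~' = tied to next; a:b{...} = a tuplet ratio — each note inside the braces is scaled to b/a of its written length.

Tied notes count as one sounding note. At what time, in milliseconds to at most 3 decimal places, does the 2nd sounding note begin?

note 2 onset = 4/7b = 198.183ms

1. 0.0ms @ 0 + 198.183ms (4/7)
2. 198.183ms @ 4/7 + 198.183ms (4/7)
3. 396.367ms @ 8/7 + 198.183ms (4/7)
4. 594.55ms @ 12/7 + 198.183ms (4/7)
5. 792.733ms @ 16/7 + 396.367ms (8/7)
6. 1189.1ms @ 24/7 + 198.183ms (4/7)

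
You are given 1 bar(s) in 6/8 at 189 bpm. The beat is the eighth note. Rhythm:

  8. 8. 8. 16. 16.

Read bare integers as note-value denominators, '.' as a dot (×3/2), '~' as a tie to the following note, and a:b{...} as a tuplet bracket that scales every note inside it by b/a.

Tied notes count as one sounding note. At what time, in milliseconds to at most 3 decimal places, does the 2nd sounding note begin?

note 2 onset = 3/2b = 476.19ms

1. 0.0ms @ 0 + 476.19ms (3/2)
2. 476.19ms @ 3/2 + 476.19ms (3/2)
3. 952.381ms @ 3 + 476.19ms (3/2)
4. 1428.571ms @ 9/2 + 238.095ms (3/4)
5. 1666.667ms @ 21/4 + 238.095ms (3/4)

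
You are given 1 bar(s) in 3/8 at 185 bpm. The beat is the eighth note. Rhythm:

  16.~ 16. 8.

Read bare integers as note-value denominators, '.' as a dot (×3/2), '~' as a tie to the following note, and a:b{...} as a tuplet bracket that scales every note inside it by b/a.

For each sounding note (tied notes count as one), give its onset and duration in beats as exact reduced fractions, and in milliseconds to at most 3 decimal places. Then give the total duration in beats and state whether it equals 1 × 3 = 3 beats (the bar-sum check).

1) 0.0ms=0b +486.486ms=3/2b
2) 486.486ms=3/2b +486.486ms=3/2b
Σ=3b of 3 (185bpm 3/8) — PASS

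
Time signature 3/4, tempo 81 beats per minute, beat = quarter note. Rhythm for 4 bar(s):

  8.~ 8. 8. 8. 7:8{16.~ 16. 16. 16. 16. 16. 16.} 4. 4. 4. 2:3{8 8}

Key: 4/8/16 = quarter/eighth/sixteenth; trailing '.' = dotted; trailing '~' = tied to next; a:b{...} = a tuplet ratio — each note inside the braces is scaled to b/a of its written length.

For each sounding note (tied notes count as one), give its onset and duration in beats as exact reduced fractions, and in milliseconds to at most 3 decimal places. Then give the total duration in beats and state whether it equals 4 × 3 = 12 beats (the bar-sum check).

1) 0.0ms=0b +1111.111ms=3/2b
2) 1111.111ms=3/2b +555.556ms=3/4b
3) 1666.667ms=9/4b +555.556ms=3/4b
4) 2222.222ms=3b +634.921ms=6/7b
5) 2857.143ms=27/7b +317.46ms=3/7b
6) 3174.603ms=30/7b +317.46ms=3/7b
7) 3492.063ms=33/7b +317.46ms=3/7b
8) 3809.524ms=36/7b +317.46ms=3/7b
9) 4126.984ms=39/7b +317.46ms=3/7b
10) 4444.444ms=6b +1111.111ms=3/2b
11) 5555.556ms=15/2b +1111.111ms=3/2b
12) 6666.667ms=9b +1111.111ms=3/2b
13) 7777.778ms=21/2b +555.556ms=3/4b
14) 8333.333ms=45/4b +555.556ms=3/4b
Σ=12b of 12 (81bpm 3/4) — PASS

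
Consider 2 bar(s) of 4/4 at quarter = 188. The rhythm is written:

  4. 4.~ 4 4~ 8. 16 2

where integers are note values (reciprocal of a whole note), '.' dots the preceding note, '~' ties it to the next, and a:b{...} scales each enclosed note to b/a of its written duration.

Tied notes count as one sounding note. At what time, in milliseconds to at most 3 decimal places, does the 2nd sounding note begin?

1. 0.0ms @ 0 + 478.723ms (3/2)
2. 478.723ms @ 3/2 + 797.872ms (5/2)
3. 1276.596ms @ 4 + 558.511ms (7/4)
4. 1835.106ms @ 23/4 + 79.787ms (1/4)
5. 1914.894ms @ 6 + 638.298ms (2)

note 2 onset = 3/2b = 478.723ms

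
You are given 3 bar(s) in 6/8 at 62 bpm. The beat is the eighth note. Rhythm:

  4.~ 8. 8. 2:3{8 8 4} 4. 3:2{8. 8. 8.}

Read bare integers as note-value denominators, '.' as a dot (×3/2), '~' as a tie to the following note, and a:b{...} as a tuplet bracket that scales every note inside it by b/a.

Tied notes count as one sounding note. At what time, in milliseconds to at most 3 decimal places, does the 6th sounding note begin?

note 6 onset = 12b = 11612.903ms

1. 0.0ms @ 0 + 4354.839ms (9/2)
2. 4354.839ms @ 9/2 + 1451.613ms (3/2)
3. 5806.452ms @ 6 + 1451.613ms (3/2)
4. 7258.065ms @ 15/2 + 1451.613ms (3/2)
5. 8709.677ms @ 9 + 2903.226ms (3)
6. 11612.903ms @ 12 + 2903.226ms (3)
7. 14516.129ms @ 15 + 967.742ms (1)
8. 15483.871ms @ 16 + 967.742ms (1)
9. 16451.613ms @ 17 + 967.742ms (1)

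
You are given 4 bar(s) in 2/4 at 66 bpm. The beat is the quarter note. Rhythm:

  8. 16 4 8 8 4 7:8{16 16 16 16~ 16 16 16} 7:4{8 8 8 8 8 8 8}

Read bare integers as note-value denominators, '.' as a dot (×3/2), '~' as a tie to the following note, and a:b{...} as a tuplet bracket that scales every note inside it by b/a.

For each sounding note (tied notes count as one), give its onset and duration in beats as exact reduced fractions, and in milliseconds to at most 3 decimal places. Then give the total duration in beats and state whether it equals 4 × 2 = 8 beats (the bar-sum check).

1) 0.0ms=0b +681.818ms=3/4b
2) 681.818ms=3/4b +227.273ms=1/4b
3) 909.091ms=1b +909.091ms=1b
4) 1818.182ms=2b +454.545ms=1/2b
5) 2272.727ms=5/2b +454.545ms=1/2b
6) 2727.273ms=3b +909.091ms=1b
7) 3636.364ms=4b +259.74ms=2/7b
8) 3896.104ms=30/7b +259.74ms=2/7b
9) 4155.844ms=32/7b +259.74ms=2/7b
10) 4415.584ms=34/7b +519.481ms=4/7b
11) 4935.065ms=38/7b +259.74ms=2/7b
12) 5194.805ms=40/7b +259.74ms=2/7b
13) 5454.545ms=6b +259.74ms=2/7b
14) 5714.286ms=44/7b +259.74ms=2/7b
15) 5974.026ms=46/7b +259.74ms=2/7b
16) 6233.766ms=48/7b +259.74ms=2/7b
17) 6493.506ms=50/7b +259.74ms=2/7b
18) 6753.247ms=52/7b +259.74ms=2/7b
19) 7012.987ms=54/7b +259.74ms=2/7b
Σ=8b of 8 (66bpm 2/4) — PASS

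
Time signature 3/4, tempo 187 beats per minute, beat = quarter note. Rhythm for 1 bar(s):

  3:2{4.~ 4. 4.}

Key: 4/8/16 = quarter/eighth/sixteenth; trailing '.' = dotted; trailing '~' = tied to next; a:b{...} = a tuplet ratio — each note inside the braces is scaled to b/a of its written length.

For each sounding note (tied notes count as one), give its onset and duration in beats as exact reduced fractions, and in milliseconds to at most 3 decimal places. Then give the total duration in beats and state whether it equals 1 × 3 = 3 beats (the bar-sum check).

1) 0.0ms=0b +641.711ms=2b
2) 641.711ms=2b +320.856ms=1b
Σ=3b of 3 (187bpm 3/4) — PASS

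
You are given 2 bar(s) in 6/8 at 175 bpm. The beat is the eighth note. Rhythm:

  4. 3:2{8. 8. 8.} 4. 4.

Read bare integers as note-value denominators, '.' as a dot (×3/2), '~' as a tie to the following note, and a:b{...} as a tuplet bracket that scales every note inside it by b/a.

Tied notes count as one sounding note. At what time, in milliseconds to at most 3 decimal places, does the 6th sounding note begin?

note 6 onset = 9b = 3085.714ms

1. 0.0ms @ 0 + 1028.571ms (3)
2. 1028.571ms @ 3 + 342.857ms (1)
3. 1371.429ms @ 4 + 342.857ms (1)
4. 1714.286ms @ 5 + 342.857ms (1)
5. 2057.143ms @ 6 + 1028.571ms (3)
6. 3085.714ms @ 9 + 1028.571ms (3)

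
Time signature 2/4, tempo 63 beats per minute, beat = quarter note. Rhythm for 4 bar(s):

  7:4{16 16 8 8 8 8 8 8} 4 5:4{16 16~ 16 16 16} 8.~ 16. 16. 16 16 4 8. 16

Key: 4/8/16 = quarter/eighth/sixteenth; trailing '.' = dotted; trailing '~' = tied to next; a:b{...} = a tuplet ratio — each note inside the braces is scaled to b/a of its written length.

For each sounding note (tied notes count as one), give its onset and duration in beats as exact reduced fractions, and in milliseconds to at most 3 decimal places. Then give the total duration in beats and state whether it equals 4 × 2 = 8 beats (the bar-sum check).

1) 0.0ms=0b +136.054ms=1/7b
2) 136.054ms=1/7b +136.054ms=1/7b
3) 272.109ms=2/7b +272.109ms=2/7b
4) 544.218ms=4/7b +272.109ms=2/7b
5) 816.327ms=6/7b +272.109ms=2/7b
6) 1088.435ms=8/7b +272.109ms=2/7b
7) 1360.544ms=10/7b +272.109ms=2/7b
8) 1632.653ms=12/7b +272.109ms=2/7b
9) 1904.762ms=2b +952.381ms=1b
10) 2857.143ms=3b +190.476ms=1/5b
11) 3047.619ms=16/5b +380.952ms=2/5b
12) 3428.571ms=18/5b +190.476ms=1/5b
13) 3619.048ms=19/5b +190.476ms=1/5b
14) 3809.524ms=4b +1071.429ms=9/8b
15) 4880.952ms=41/8b +357.143ms=3/8b
16) 5238.095ms=11/2b +238.095ms=1/4b
17) 5476.19ms=23/4b +238.095ms=1/4b
18) 5714.286ms=6b +952.381ms=1b
19) 6666.667ms=7b +714.286ms=3/4b
20) 7380.952ms=31/4b +238.095ms=1/4b
Σ=8b of 8 (63bpm 2/4) — PASS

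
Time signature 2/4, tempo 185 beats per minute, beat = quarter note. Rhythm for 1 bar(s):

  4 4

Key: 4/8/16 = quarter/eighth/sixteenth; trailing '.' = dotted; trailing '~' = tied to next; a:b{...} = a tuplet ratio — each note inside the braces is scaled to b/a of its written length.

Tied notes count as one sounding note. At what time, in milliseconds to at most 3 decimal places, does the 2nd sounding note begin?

note 2 onset = 1b = 324.324ms

1. 0.0ms @ 0 + 324.324ms (1)
2. 324.324ms @ 1 + 324.324ms (1)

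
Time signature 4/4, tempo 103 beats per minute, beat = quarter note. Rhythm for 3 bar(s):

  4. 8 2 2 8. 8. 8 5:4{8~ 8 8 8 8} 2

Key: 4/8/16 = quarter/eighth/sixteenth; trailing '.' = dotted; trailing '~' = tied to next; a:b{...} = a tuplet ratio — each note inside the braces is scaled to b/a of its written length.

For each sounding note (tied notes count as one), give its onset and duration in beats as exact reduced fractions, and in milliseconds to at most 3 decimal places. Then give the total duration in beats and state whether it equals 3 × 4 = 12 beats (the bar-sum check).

1) 0.0ms=0b +873.786ms=3/2b
2) 873.786ms=3/2b +291.262ms=1/2b
3) 1165.049ms=2b +1165.049ms=2b
4) 2330.097ms=4b +1165.049ms=2b
5) 3495.146ms=6b +436.893ms=3/4b
6) 3932.039ms=27/4b +436.893ms=3/4b
7) 4368.932ms=15/2b +291.262ms=1/2b
8) 4660.194ms=8b +466.019ms=4/5b
9) 5126.214ms=44/5b +233.01ms=2/5b
10) 5359.223ms=46/5b +233.01ms=2/5b
11) 5592.233ms=48/5b +233.01ms=2/5b
12) 5825.243ms=10b +1165.049ms=2b
Σ=12b of 12 (103bpm 4/4) — PASS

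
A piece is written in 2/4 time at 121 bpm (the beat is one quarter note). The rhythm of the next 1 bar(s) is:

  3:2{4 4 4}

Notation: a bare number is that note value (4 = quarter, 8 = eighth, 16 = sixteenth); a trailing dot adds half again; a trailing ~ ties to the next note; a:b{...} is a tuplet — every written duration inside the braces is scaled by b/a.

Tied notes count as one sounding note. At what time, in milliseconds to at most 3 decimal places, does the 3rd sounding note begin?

1. 0.0ms @ 0 + 330.579ms (2/3)
2. 330.579ms @ 2/3 + 330.579ms (2/3)
3. 661.157ms @ 4/3 + 330.579ms (2/3)

note 3 onset = 4/3b = 661.157ms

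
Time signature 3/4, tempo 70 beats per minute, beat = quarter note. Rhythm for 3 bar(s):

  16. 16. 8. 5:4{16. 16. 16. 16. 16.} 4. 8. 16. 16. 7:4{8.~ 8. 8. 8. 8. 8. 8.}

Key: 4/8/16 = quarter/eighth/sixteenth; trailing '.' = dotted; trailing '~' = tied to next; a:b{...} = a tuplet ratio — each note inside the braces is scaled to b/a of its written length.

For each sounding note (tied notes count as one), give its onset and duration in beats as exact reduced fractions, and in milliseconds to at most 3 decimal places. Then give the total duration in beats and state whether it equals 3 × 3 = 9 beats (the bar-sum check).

1) 0.0ms=0b +321.429ms=3/8b
2) 321.429ms=3/8b +321.429ms=3/8b
3) 642.857ms=3/4b +642.857ms=3/4b
4) 1285.714ms=3/2b +257.143ms=3/10b
5) 1542.857ms=9/5b +257.143ms=3/10b
6) 1800.0ms=21/10b +257.143ms=3/10b
7) 2057.143ms=12/5b +257.143ms=3/10b
8) 2314.286ms=27/10b +257.143ms=3/10b
9) 2571.429ms=3b +1285.714ms=3/2b
10) 3857.143ms=9/2b +642.857ms=3/4b
11) 4500.0ms=21/4b +321.429ms=3/8b
12) 4821.429ms=45/8b +321.429ms=3/8b
13) 5142.857ms=6b +734.694ms=6/7b
14) 5877.551ms=48/7b +367.347ms=3/7b
15) 6244.898ms=51/7b +367.347ms=3/7b
16) 6612.245ms=54/7b +367.347ms=3/7b
17) 6979.592ms=57/7b +367.347ms=3/7b
18) 7346.939ms=60/7b +367.347ms=3/7b
Σ=9b of 9 (70bpm 3/4) — PASS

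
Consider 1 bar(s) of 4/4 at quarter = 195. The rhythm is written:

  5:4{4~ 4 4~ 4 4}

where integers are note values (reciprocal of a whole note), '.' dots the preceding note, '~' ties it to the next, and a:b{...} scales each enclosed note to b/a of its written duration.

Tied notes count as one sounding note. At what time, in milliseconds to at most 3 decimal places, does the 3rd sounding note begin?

note 3 onset = 16/5b = 984.615ms

1. 0.0ms @ 0 + 492.308ms (8/5)
2. 492.308ms @ 8/5 + 492.308ms (8/5)
3. 984.615ms @ 16/5 + 246.154ms (4/5)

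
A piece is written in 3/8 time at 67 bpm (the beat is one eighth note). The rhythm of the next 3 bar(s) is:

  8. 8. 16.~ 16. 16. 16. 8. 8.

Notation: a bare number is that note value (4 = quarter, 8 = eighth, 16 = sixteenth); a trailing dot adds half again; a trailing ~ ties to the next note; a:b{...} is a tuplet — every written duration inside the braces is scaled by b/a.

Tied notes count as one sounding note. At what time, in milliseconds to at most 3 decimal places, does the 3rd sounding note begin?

note 3 onset = 3b = 2686.567ms

1. 0.0ms @ 0 + 1343.284ms (3/2)
2. 1343.284ms @ 3/2 + 1343.284ms (3/2)
3. 2686.567ms @ 3 + 1343.284ms (3/2)
4. 4029.851ms @ 9/2 + 671.642ms (3/4)
5. 4701.493ms @ 21/4 + 671.642ms (3/4)
6. 5373.134ms @ 6 + 1343.284ms (3/2)
7. 6716.418ms @ 15/2 + 1343.284ms (3/2)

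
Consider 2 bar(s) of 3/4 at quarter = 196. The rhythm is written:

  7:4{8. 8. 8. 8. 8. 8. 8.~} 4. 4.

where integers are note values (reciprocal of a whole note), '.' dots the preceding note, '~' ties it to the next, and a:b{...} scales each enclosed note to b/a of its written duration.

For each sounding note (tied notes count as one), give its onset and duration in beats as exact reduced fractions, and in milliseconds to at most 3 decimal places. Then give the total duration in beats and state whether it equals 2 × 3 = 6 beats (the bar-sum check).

1) 0.0ms=0b +131.195ms=3/7b
2) 131.195ms=3/7b +131.195ms=3/7b
3) 262.391ms=6/7b +131.195ms=3/7b
4) 393.586ms=9/7b +131.195ms=3/7b
5) 524.781ms=12/7b +131.195ms=3/7b
6) 655.977ms=15/7b +131.195ms=3/7b
7) 787.172ms=18/7b +590.379ms=27/14b
8) 1377.551ms=9/2b +459.184ms=3/2b
Σ=6b of 6 (196bpm 3/4) — PASS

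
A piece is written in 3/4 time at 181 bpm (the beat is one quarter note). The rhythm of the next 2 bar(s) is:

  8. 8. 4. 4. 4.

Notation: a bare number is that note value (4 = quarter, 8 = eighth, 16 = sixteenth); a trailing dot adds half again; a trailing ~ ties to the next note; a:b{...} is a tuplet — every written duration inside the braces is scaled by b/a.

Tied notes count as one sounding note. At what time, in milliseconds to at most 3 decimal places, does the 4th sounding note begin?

note 4 onset = 3b = 994.475ms

1. 0.0ms @ 0 + 248.619ms (3/4)
2. 248.619ms @ 3/4 + 248.619ms (3/4)
3. 497.238ms @ 3/2 + 497.238ms (3/2)
4. 994.475ms @ 3 + 497.238ms (3/2)
5. 1491.713ms @ 9/2 + 497.238ms (3/2)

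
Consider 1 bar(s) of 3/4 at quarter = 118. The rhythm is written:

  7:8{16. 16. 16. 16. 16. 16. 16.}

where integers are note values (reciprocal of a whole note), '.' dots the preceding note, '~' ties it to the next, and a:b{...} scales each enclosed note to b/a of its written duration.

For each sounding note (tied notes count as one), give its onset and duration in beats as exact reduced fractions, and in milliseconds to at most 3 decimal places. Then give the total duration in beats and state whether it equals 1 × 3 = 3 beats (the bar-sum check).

1) 0.0ms=0b +217.918ms=3/7b
2) 217.918ms=3/7b +217.918ms=3/7b
3) 435.835ms=6/7b +217.918ms=3/7b
4) 653.753ms=9/7b +217.918ms=3/7b
5) 871.671ms=12/7b +217.918ms=3/7b
6) 1089.588ms=15/7b +217.918ms=3/7b
7) 1307.506ms=18/7b +217.918ms=3/7b
Σ=3b of 3 (118bpm 3/4) — PASS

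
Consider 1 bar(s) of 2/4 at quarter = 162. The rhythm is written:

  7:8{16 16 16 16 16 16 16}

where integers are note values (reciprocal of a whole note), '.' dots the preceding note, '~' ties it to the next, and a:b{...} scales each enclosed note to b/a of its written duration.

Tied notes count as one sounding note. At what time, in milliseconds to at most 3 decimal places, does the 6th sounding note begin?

1. 0.0ms @ 0 + 105.82ms (2/7)
2. 105.82ms @ 2/7 + 105.82ms (2/7)
3. 211.64ms @ 4/7 + 105.82ms (2/7)
4. 317.46ms @ 6/7 + 105.82ms (2/7)
5. 423.28ms @ 8/7 + 105.82ms (2/7)
6. 529.101ms @ 10/7 + 105.82ms (2/7)
7. 634.921ms @ 12/7 + 105.82ms (2/7)

note 6 onset = 10/7b = 529.101ms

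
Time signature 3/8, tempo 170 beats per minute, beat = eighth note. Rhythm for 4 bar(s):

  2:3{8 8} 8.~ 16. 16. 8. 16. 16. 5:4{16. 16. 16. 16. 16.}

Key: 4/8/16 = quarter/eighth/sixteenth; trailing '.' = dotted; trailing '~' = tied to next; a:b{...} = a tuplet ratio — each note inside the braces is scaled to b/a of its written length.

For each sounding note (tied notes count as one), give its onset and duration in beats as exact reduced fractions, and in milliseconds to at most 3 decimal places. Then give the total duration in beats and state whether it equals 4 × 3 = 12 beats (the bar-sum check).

1) 0.0ms=0b +529.412ms=3/2b
2) 529.412ms=3/2b +529.412ms=3/2b
3) 1058.824ms=3b +794.118ms=9/4b
4) 1852.941ms=21/4b +264.706ms=3/4b
5) 2117.647ms=6b +529.412ms=3/2b
6) 2647.059ms=15/2b +264.706ms=3/4b
7) 2911.765ms=33/4b +264.706ms=3/4b
8) 3176.471ms=9b +211.765ms=3/5b
9) 3388.235ms=48/5b +211.765ms=3/5b
10) 3600.0ms=51/5b +211.765ms=3/5b
11) 3811.765ms=54/5b +211.765ms=3/5b
12) 4023.529ms=57/5b +211.765ms=3/5b
Σ=12b of 12 (170bpm 3/8) — PASS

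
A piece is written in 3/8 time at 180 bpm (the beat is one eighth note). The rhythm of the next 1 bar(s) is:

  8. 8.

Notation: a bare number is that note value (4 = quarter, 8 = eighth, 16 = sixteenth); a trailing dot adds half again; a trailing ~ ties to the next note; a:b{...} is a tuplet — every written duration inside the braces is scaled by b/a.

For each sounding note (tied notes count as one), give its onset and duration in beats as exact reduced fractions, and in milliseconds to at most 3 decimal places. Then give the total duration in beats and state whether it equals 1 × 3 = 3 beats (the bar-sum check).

1) 0.0ms=0b +500.0ms=3/2b
2) 500.0ms=3/2b +500.0ms=3/2b
Σ=3b of 3 (180bpm 3/8) — PASS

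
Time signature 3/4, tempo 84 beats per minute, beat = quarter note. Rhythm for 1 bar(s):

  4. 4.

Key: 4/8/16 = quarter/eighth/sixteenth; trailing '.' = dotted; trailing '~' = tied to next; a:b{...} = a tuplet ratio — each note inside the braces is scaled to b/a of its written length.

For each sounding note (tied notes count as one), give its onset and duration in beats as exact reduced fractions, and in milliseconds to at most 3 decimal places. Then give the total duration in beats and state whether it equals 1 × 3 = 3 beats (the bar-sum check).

1) 0.0ms=0b +1071.429ms=3/2b
2) 1071.429ms=3/2b +1071.429ms=3/2b
Σ=3b of 3 (84bpm 3/4) — PASS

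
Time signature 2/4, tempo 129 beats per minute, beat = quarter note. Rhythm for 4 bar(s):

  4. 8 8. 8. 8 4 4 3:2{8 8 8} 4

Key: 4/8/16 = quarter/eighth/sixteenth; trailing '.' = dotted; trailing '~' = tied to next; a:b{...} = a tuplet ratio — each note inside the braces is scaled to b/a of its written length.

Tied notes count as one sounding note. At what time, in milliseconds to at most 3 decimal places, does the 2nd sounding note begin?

1. 0.0ms @ 0 + 697.674ms (3/2)
2. 697.674ms @ 3/2 + 232.558ms (1/2)
3. 930.233ms @ 2 + 348.837ms (3/4)
4. 1279.07ms @ 11/4 + 348.837ms (3/4)
5. 1627.907ms @ 7/2 + 232.558ms (1/2)
6. 1860.465ms @ 4 + 465.116ms (1)
7. 2325.581ms @ 5 + 465.116ms (1)
8. 2790.698ms @ 6 + 155.039ms (1/3)
9. 2945.736ms @ 19/3 + 155.039ms (1/3)
10. 3100.775ms @ 20/3 + 155.039ms (1/3)
11. 3255.814ms @ 7 + 465.116ms (1)

note 2 onset = 3/2b = 697.674ms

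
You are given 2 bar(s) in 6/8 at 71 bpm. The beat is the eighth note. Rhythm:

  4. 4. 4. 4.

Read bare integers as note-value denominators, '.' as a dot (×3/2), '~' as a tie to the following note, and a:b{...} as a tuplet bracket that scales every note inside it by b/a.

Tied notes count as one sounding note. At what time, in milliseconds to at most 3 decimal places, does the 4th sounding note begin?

1. 0.0ms @ 0 + 2535.211ms (3)
2. 2535.211ms @ 3 + 2535.211ms (3)
3. 5070.423ms @ 6 + 2535.211ms (3)
4. 7605.634ms @ 9 + 2535.211ms (3)

note 4 onset = 9b = 7605.634ms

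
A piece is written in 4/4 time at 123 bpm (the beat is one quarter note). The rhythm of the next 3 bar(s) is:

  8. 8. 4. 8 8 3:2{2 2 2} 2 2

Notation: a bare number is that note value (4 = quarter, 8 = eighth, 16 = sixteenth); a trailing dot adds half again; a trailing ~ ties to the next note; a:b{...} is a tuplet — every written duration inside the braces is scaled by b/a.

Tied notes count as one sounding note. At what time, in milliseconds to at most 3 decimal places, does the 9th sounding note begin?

note 9 onset = 8b = 3902.439ms

1. 0.0ms @ 0 + 365.854ms (3/4)
2. 365.854ms @ 3/4 + 365.854ms (3/4)
3. 731.707ms @ 3/2 + 731.707ms (3/2)
4. 1463.415ms @ 3 + 243.902ms (1/2)
5. 1707.317ms @ 7/2 + 243.902ms (1/2)
6. 1951.22ms @ 4 + 650.407ms (4/3)
7. 2601.626ms @ 16/3 + 650.407ms (4/3)
8. 3252.033ms @ 20/3 + 650.407ms (4/3)
9. 3902.439ms @ 8 + 975.61ms (2)
10. 4878.049ms @ 10 + 975.61ms (2)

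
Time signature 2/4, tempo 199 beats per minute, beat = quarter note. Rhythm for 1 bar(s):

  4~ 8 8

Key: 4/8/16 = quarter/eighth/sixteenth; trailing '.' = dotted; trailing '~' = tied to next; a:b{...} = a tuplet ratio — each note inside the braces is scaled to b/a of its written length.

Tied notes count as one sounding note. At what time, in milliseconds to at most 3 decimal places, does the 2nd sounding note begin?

1. 0.0ms @ 0 + 452.261ms (3/2)
2. 452.261ms @ 3/2 + 150.754ms (1/2)

note 2 onset = 3/2b = 452.261ms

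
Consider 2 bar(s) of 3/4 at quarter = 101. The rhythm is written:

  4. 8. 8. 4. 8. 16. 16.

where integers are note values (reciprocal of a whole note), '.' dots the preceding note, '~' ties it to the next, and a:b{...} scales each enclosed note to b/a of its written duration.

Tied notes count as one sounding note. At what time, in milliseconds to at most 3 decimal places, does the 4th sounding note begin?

1. 0.0ms @ 0 + 891.089ms (3/2)
2. 891.089ms @ 3/2 + 445.545ms (3/4)
3. 1336.634ms @ 9/4 + 445.545ms (3/4)
4. 1782.178ms @ 3 + 891.089ms (3/2)
5. 2673.267ms @ 9/2 + 445.545ms (3/4)
6. 3118.812ms @ 21/4 + 222.772ms (3/8)
7. 3341.584ms @ 45/8 + 222.772ms (3/8)

note 4 onset = 3b = 1782.178ms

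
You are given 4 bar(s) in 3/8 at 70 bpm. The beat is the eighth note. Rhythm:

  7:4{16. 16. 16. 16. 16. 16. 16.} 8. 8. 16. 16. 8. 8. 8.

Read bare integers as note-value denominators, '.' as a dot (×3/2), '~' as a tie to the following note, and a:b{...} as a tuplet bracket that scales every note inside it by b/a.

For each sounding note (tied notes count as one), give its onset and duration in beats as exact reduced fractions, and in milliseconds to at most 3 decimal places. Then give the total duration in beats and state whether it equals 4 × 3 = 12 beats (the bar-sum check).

1) 0.0ms=0b +367.347ms=3/7b
2) 367.347ms=3/7b +367.347ms=3/7b
3) 734.694ms=6/7b +367.347ms=3/7b
4) 1102.041ms=9/7b +367.347ms=3/7b
5) 1469.388ms=12/7b +367.347ms=3/7b
6) 1836.735ms=15/7b +367.347ms=3/7b
7) 2204.082ms=18/7b +367.347ms=3/7b
8) 2571.429ms=3b +1285.714ms=3/2b
9) 3857.143ms=9/2b +1285.714ms=3/2b
10) 5142.857ms=6b +642.857ms=3/4b
11) 5785.714ms=27/4b +642.857ms=3/4b
12) 6428.571ms=15/2b +1285.714ms=3/2b
13) 7714.286ms=9b +1285.714ms=3/2b
14) 9000.0ms=21/2b +1285.714ms=3/2b
Σ=12b of 12 (70bpm 3/8) — PASS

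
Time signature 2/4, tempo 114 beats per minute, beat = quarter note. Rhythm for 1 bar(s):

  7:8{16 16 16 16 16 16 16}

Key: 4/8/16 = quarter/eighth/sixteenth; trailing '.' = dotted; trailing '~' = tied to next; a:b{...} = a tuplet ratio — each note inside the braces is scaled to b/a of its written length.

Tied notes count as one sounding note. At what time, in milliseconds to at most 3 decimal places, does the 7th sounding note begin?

1. 0.0ms @ 0 + 150.376ms (2/7)
2. 150.376ms @ 2/7 + 150.376ms (2/7)
3. 300.752ms @ 4/7 + 150.376ms (2/7)
4. 451.128ms @ 6/7 + 150.376ms (2/7)
5. 601.504ms @ 8/7 + 150.376ms (2/7)
6. 751.88ms @ 10/7 + 150.376ms (2/7)
7. 902.256ms @ 12/7 + 150.376ms (2/7)

note 7 onset = 12/7b = 902.256ms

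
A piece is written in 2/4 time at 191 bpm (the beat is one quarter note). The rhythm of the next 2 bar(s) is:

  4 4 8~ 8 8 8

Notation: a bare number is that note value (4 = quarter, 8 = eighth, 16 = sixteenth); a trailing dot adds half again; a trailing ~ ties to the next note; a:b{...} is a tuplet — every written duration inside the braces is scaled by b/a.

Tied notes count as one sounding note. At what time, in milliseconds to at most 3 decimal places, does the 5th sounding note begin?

1. 0.0ms @ 0 + 314.136ms (1)
2. 314.136ms @ 1 + 314.136ms (1)
3. 628.272ms @ 2 + 314.136ms (1)
4. 942.408ms @ 3 + 157.068ms (1/2)
5. 1099.476ms @ 7/2 + 157.068ms (1/2)

note 5 onset = 7/2b = 1099.476ms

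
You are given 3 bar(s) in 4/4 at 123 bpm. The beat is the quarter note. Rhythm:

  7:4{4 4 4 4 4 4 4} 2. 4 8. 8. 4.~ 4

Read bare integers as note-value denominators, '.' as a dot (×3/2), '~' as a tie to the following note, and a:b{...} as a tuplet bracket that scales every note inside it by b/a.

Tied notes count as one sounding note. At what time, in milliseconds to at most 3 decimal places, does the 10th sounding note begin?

note 10 onset = 8b = 3902.439ms

1. 0.0ms @ 0 + 278.746ms (4/7)
2. 278.746ms @ 4/7 + 278.746ms (4/7)
3. 557.491ms @ 8/7 + 278.746ms (4/7)
4. 836.237ms @ 12/7 + 278.746ms (4/7)
5. 1114.983ms @ 16/7 + 278.746ms (4/7)
6. 1393.728ms @ 20/7 + 278.746ms (4/7)
7. 1672.474ms @ 24/7 + 278.746ms (4/7)
8. 1951.22ms @ 4 + 1463.415ms (3)
9. 3414.634ms @ 7 + 487.805ms (1)
10. 3902.439ms @ 8 + 365.854ms (3/4)
11. 4268.293ms @ 35/4 + 365.854ms (3/4)
12. 4634.146ms @ 19/2 + 1219.512ms (5/2)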